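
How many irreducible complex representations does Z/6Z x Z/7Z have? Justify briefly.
42

Explanation: The number of irreducible complex representations of a finite group equals its number of conjugacy classes. Z/6Z x Z/7Z is abelian of order 42, so every element is its own conjugacy class: 42 classes, so Z/6Z x Z/7Z (order 42) has exactly 42 irreducible complex representations.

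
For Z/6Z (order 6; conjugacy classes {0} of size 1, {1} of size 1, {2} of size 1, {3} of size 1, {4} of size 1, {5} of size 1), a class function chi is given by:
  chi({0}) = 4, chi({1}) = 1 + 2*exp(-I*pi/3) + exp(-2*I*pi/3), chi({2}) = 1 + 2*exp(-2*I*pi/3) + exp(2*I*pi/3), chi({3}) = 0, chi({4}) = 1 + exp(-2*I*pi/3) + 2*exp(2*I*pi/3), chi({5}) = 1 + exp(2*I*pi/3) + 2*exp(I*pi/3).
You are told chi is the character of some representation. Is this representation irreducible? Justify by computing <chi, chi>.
Not irreducible (reducible): <chi, chi> = 6 > 1.

Explanation: <chi, chi> = (1/|G|) sum_C |C| * |chi(C)|^2 = (1/6)[1*|4|^2 + 1*|1 + 2*exp(-I*pi/3) + exp(-2*I*pi/3)|^2 + 1*|1 + 2*exp(-2*I*pi/3) + exp(2*I*pi/3)|^2 + 1*|0|^2 + 1*|1 + exp(-2*I*pi/3) + 2*exp(2*I*pi/3)|^2 + 1*|1 + exp(2*I*pi/3) + 2*exp(I*pi/3)|^2]
  = (1/6)[(16) + (9) + (1) + (0) + (1) + (9)] = 36/6 = 6.
(Exp terms are combined using exp(i*s)*conj(exp(i*t)) = exp(i*(s-t)), and sums of them are collapsed using the identity that for every m > 1 the m distinct m-th roots of unity sum to 0, e.g. 1 + exp(2*I*pi/3) + exp(-2*I*pi/3) = 0.)
A character is irreducible iff <chi, chi> = 1, so this representation is reducible.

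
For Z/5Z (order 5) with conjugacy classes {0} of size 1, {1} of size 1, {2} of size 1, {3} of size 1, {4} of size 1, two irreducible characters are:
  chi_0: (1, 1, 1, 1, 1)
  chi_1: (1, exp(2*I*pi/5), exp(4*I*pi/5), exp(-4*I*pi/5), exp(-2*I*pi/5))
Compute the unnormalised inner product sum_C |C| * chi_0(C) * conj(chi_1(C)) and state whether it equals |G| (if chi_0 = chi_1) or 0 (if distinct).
Sum = 0; so <chi_0, chi_1> = 0 (distinct irreducibles are orthogonal).

Details: Compute term by term over conjugacy classes (|C| * chi_0(C) * conj(chi_1(C))):
  1*(1)*conj(1) + 1*(1)*conj(exp(2*I*pi/5)) + 1*(1)*conj(exp(4*I*pi/5)) + 1*(1)*conj(exp(-4*I*pi/5)) + 1*(1)*conj(exp(-2*I*pi/5))
  = (1) + (exp(-2*I*pi/5)) + (exp(-4*I*pi/5)) + (exp(4*I*pi/5)) + (exp(2*I*pi/5))
  = 0.
(Exp terms are combined using exp(i*s)*conj(exp(i*t)) = exp(i*(s-t)), and sums of them are collapsed using the identity that for every m > 1 the m distinct m-th roots of unity sum to 0, e.g. 1 + exp(2*I*pi/3) + exp(-2*I*pi/3) = 0.)
Dividing by |G| = 5 gives 0/5 = 0, matching the row-orthogonality relation <chi_0, chi_1> = [chi_0 = chi_1].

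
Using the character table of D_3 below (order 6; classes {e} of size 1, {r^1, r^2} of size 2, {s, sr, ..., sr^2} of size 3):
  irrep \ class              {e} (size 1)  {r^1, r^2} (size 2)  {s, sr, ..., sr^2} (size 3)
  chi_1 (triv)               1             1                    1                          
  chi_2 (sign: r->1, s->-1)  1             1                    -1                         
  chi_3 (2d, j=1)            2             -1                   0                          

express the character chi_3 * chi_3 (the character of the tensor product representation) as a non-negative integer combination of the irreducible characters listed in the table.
chi_3 tensor chi_3 = chi_1 + chi_2 + chi_3 (all other irreducibles have multiplicity 0).

Why: The character of a tensor product is the pointwise product (chi_3 * chi_3)(C) = chi_3(C) * chi_3(C):
  {e}: (2)*(2), {r^1, r^2}: (-1)*(-1), {s, sr, ..., sr^2}: (0)*(0)
so (chi_3 * chi_3) takes values
  {e} -> 4, {r^1, r^2} -> 1, {s, sr, ..., sr^2} -> 0.
Now take the inner product of this character with each irreducible chi from the table, <chi_3*chi_3, chi> = (1/6) sum_C |C| (chi_3*chi_3)(C) conj(chi(C)):
  <chi_3*chi_3, chi_1> = (1/6)[1*(4)*conj(1) + 2*(1)*conj(1) + 3*(0)*conj(1)]
      = (1/6)[(4) + (2) + (0)] = 6/6 = 1
  <chi_3*chi_3, chi_2> = (1/6)[1*(4)*conj(1) + 2*(1)*conj(1) + 3*(0)*conj(-1)]
      = (1/6)[(4) + (2) + (0)] = 6/6 = 1
  <chi_3*chi_3, chi_3> = (1/6)[1*(4)*conj(2) + 2*(1)*conj(-1) + 3*(0)*conj(0)]
      = (1/6)[(8) + (-2) + (0)] = 6/6 = 1
Hence the multiplicities are chi_1: 1, chi_2: 1, chi_3: 1. Dimension check: dim(chi_3)*dim(chi_3) = 2*2 = 4 and sum (mult * dim) = 1*1 + 1*1 + 1*2 = 4.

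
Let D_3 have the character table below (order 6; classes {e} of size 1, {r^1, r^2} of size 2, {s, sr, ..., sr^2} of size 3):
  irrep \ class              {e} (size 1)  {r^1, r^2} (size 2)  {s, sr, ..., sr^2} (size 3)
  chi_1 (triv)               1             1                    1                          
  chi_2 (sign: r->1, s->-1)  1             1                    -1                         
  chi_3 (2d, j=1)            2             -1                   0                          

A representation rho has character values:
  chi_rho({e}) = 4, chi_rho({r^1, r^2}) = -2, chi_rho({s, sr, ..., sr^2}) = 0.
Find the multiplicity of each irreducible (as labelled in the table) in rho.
Multiplicities: chi_1: 0, chi_2: 0, chi_3: 2.

Reasoning: Use <chi_rho, chi> = (1/|G|) sum_C |C| * chi_rho(C) * conj(chi(C)) with |G| = 6 for each irreducible chi in the table:
  <chi_rho, chi_1> = (1/6)[1*(4)*conj(1) + 2*(-2)*conj(1) + 3*(0)*conj(1)]
      = (1/6)[(4) + (-4) + (0)] = 0/6 = 0
  <chi_rho, chi_2> = (1/6)[1*(4)*conj(1) + 2*(-2)*conj(1) + 3*(0)*conj(-1)]
      = (1/6)[(4) + (-4) + (0)] = 0/6 = 0
  <chi_rho, chi_3> = (1/6)[1*(4)*conj(2) + 2*(-2)*conj(-1) + 3*(0)*conj(0)]
      = (1/6)[(8) + (4) + (0)] = 12/6 = 2
Dimension check: dim(rho) = sum (mult * dim) = 0*1 + 0*1 + 2*2 = 4 = chi_rho(e) = 4.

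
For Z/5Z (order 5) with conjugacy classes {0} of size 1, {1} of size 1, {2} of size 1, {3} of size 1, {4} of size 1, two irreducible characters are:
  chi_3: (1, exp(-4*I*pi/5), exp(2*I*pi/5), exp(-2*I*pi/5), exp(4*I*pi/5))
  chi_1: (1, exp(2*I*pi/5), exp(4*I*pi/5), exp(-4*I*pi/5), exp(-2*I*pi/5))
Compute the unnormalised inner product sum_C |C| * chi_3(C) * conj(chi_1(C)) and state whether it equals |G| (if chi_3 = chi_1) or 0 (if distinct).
Sum = 0; so <chi_3, chi_1> = 0 (distinct irreducibles are orthogonal).

Details: Compute term by term over conjugacy classes (|C| * chi_3(C) * conj(chi_1(C))):
  1*(1)*conj(1) + 1*(exp(-4*I*pi/5))*conj(exp(2*I*pi/5)) + 1*(exp(2*I*pi/5))*conj(exp(4*I*pi/5)) + 1*(exp(-2*I*pi/5))*conj(exp(-4*I*pi/5)) + 1*(exp(4*I*pi/5))*conj(exp(-2*I*pi/5))
  = (1) + (exp(4*I*pi/5)) + (exp(-2*I*pi/5)) + (exp(2*I*pi/5)) + (exp(-4*I*pi/5))
  = 0.
(Exp terms are combined using exp(i*s)*conj(exp(i*t)) = exp(i*(s-t)), and sums of them are collapsed using the identity that for every m > 1 the m distinct m-th roots of unity sum to 0, e.g. 1 + exp(2*I*pi/3) + exp(-2*I*pi/3) = 0.)
Dividing by |G| = 5 gives 0/5 = 0, matching the row-orthogonality relation <chi_3, chi_1> = [chi_3 = chi_1].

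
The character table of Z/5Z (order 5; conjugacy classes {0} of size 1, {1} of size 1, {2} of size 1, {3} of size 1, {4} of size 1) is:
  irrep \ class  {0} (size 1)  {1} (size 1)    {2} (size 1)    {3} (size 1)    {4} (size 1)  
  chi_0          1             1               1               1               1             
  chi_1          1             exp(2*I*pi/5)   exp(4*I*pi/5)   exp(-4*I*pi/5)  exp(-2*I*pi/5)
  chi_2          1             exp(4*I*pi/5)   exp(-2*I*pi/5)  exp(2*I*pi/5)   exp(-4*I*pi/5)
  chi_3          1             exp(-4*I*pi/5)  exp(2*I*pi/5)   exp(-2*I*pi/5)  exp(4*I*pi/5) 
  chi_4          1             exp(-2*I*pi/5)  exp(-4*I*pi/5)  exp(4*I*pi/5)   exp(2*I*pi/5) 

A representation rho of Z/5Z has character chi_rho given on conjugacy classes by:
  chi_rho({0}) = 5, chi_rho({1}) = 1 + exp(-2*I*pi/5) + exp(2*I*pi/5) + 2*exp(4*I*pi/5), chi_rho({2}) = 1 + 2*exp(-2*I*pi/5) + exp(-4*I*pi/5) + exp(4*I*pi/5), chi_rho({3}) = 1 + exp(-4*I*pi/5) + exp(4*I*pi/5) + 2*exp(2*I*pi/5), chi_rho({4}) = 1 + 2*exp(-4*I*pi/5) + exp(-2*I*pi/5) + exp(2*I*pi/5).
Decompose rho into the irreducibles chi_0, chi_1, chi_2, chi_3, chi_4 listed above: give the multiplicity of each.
Multiplicities: chi_0: 1, chi_1: 1, chi_2: 2, chi_3: 0, chi_4: 1.

Argument: Use <chi_rho, chi> = (1/|G|) sum_C |C| * chi_rho(C) * conj(chi(C)) with |G| = 5 for each irreducible chi in the table:
  <chi_rho, chi_0> = (1/5)[1*(5)*conj(1) + 1*(1 + exp(-2*I*pi/5) + exp(2*I*pi/5) + 2*exp(4*I*pi/5))*conj(1) + 1*(1 + 2*exp(-2*I*pi/5) + exp(-4*I*pi/5) + exp(4*I*pi/5))*conj(1) + 1*(1 + exp(-4*I*pi/5) + exp(4*I*pi/5) + 2*exp(2*I*pi/5))*conj(1) + 1*(1 + 2*exp(-4*I*pi/5) + exp(-2*I*pi/5) + exp(2*I*pi/5))*conj(1)]
      = (1/5)[(5) + (1 + exp(-2*I*pi/5) + exp(2*I*pi/5) + 2*exp(4*I*pi/5)) + (1 + 2*exp(-2*I*pi/5) + exp(-4*I*pi/5) + exp(4*I*pi/5)) + (1 + exp(-4*I*pi/5) + exp(4*I*pi/5) + 2*exp(2*I*pi/5)) + (1 + 2*exp(-4*I*pi/5) + exp(-2*I*pi/5) + exp(2*I*pi/5))] = 5/5 = 1
  <chi_rho, chi_1> = (1/5)[1*(5)*conj(1) + 1*(1 + exp(-2*I*pi/5) + exp(2*I*pi/5) + 2*exp(4*I*pi/5))*conj(exp(2*I*pi/5)) + 1*(1 + 2*exp(-2*I*pi/5) + exp(-4*I*pi/5) + exp(4*I*pi/5))*conj(exp(4*I*pi/5)) + 1*(1 + exp(-4*I*pi/5) + exp(4*I*pi/5) + 2*exp(2*I*pi/5))*conj(exp(-4*I*pi/5)) + 1*(1 + 2*exp(-4*I*pi/5) + exp(-2*I*pi/5) + exp(2*I*pi/5))*conj(exp(-2*I*pi/5))]
      = (1/5)[(5) + (1 + exp(-2*I*pi/5) + exp(-4*I*pi/5) + 2*exp(2*I*pi/5)) + (1 + exp(-4*I*pi/5) + exp(2*I*pi/5) + 2*exp(4*I*pi/5)) + (1 + 2*exp(-4*I*pi/5) + exp(-2*I*pi/5) + exp(4*I*pi/5)) + (1 + 2*exp(-2*I*pi/5) + exp(4*I*pi/5) + exp(2*I*pi/5))] = 5/5 = 1
  <chi_rho, chi_2> = (1/5)[1*(5)*conj(1) + 1*(1 + exp(-2*I*pi/5) + exp(2*I*pi/5) + 2*exp(4*I*pi/5))*conj(exp(4*I*pi/5)) + 1*(1 + 2*exp(-2*I*pi/5) + exp(-4*I*pi/5) + exp(4*I*pi/5))*conj(exp(-2*I*pi/5)) + 1*(1 + exp(-4*I*pi/5) + exp(4*I*pi/5) + 2*exp(2*I*pi/5))*conj(exp(2*I*pi/5)) + 1*(1 + 2*exp(-4*I*pi/5) + exp(-2*I*pi/5) + exp(2*I*pi/5))*conj(exp(-4*I*pi/5))]
      = (1/5)[(5) + (2 + exp(-2*I*pi/5) + exp(-4*I*pi/5) + exp(4*I*pi/5)) + (2 + exp(-2*I*pi/5) + exp(-4*I*pi/5) + exp(2*I*pi/5)) + (2 + exp(-2*I*pi/5) + exp(4*I*pi/5) + exp(2*I*pi/5)) + (2 + exp(-4*I*pi/5) + exp(4*I*pi/5) + exp(2*I*pi/5))] = 10/5 = 2
  <chi_rho, chi_3> = (1/5)[1*(5)*conj(1) + 1*(1 + exp(-2*I*pi/5) + exp(2*I*pi/5) + 2*exp(4*I*pi/5))*conj(exp(-4*I*pi/5)) + 1*(1 + 2*exp(-2*I*pi/5) + exp(-4*I*pi/5) + exp(4*I*pi/5))*conj(exp(2*I*pi/5)) + 1*(1 + exp(-4*I*pi/5) + exp(4*I*pi/5) + 2*exp(2*I*pi/5))*conj(exp(-2*I*pi/5)) + 1*(1 + 2*exp(-4*I*pi/5) + exp(-2*I*pi/5) + exp(2*I*pi/5))*conj(exp(4*I*pi/5))]
      = (1/5)[(5) + (2*exp(-2*I*pi/5) + exp(-4*I*pi/5) + exp(4*I*pi/5) + exp(2*I*pi/5)) + (2*exp(-4*I*pi/5) + exp(-2*I*pi/5) + exp(4*I*pi/5) + exp(2*I*pi/5)) + (exp(-2*I*pi/5) + exp(-4*I*pi/5) + exp(2*I*pi/5) + 2*exp(4*I*pi/5)) + (exp(-2*I*pi/5) + exp(-4*I*pi/5) + exp(4*I*pi/5) + 2*exp(2*I*pi/5))] = 0/5 = 0
  <chi_rho, chi_4> = (1/5)[1*(5)*conj(1) + 1*(1 + exp(-2*I*pi/5) + exp(2*I*pi/5) + 2*exp(4*I*pi/5))*conj(exp(-2*I*pi/5)) + 1*(1 + 2*exp(-2*I*pi/5) + exp(-4*I*pi/5) + exp(4*I*pi/5))*conj(exp(-4*I*pi/5)) + 1*(1 + exp(-4*I*pi/5) + exp(4*I*pi/5) + 2*exp(2*I*pi/5))*conj(exp(4*I*pi/5)) + 1*(1 + 2*exp(-4*I*pi/5) + exp(-2*I*pi/5) + exp(2*I*pi/5))*conj(exp(2*I*pi/5))]
      = (1/5)[(5) + (1 + 2*exp(-4*I*pi/5) + exp(4*I*pi/5) + exp(2*I*pi/5)) + (1 + exp(-2*I*pi/5) + exp(4*I*pi/5) + 2*exp(2*I*pi/5)) + (1 + 2*exp(-2*I*pi/5) + exp(-4*I*pi/5) + exp(2*I*pi/5)) + (1 + exp(-2*I*pi/5) + exp(-4*I*pi/5) + 2*exp(4*I*pi/5))] = 5/5 = 1
(Exp terms are combined using exp(i*s)*conj(exp(i*t)) = exp(i*(s-t)), and sums of them are collapsed using the identity that for every m > 1 the m distinct m-th roots of unity sum to 0, e.g. 1 + exp(2*I*pi/3) + exp(-2*I*pi/3) = 0.)
Dimension check: dim(rho) = sum (mult * dim) = 1*1 + 1*1 + 2*1 + 0*1 + 1*1 = 5 = chi_rho(e) = 5.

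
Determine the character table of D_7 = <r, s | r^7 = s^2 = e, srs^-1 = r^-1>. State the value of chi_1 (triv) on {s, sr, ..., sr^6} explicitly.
Conjugacy classes: {e} of size 1, {r^1, r^6} of size 2, {r^2, r^5} of size 2, {r^3, r^4} of size 2, {s, sr, ..., sr^6} of size 7.
Character table:
  irrep \ class              {e} (size 1)  {r^1, r^6} (size 2)  {r^2, r^5} (size 2)  {r^3, r^4} (size 2)  {s, sr, ..., sr^6} (size 7)
  chi_1 (triv)               1             1                    1                    1                    1                          
  chi_2 (sign: r->1, s->-1)  1             1                    1                    1                    -1                         
  chi_3 (2d, j=1)            2             2*cos(2*pi/7)        -2*cos(3*pi/7)       -2*cos(pi/7)         0                          
  chi_4 (2d, j=2)            2             -2*cos(3*pi/7)       -2*cos(pi/7)         2*cos(2*pi/7)        0                          
  chi_5 (2d, j=3)            2             -2*cos(pi/7)         2*cos(2*pi/7)        -2*cos(3*pi/7)       0                          

Spot check: chi_1 (triv) on {s, sr, ..., sr^6} = 1.

Solution. D_7 has order 2*7 = 14 with 5 conjugacy classes, hence 5 irreducibles. Sum of squared dims 1 + 1 + 4 + 4 + 4 = 14 = |G|. Linear characters come from the abelianisation; the 2-dimensional irreps have character r^k -> 2*cos(2*pi*j*k/7), reflections -> 0.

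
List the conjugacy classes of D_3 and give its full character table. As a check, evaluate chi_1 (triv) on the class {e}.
Conjugacy classes: {e} of size 1, {r^1, r^2} of size 2, {s, sr, ..., sr^2} of size 3.
Character table:
  irrep \ class              {e} (size 1)  {r^1, r^2} (size 2)  {s, sr, ..., sr^2} (size 3)
  chi_1 (triv)               1             1                    1                          
  chi_2 (sign: r->1, s->-1)  1             1                    -1                         
  chi_3 (2d, j=1)            2             -1                   0                          

Spot check: chi_1 (triv) on {e} = 1.

D_3 has order 2*3 = 6 with 3 conjugacy classes, hence 3 irreducibles. Sum of squared dims 1 + 1 + 4 = 6 = |G|. Linear characters come from the abelianisation; the 2-dimensional irreps have character r^k -> 2*cos(2*pi*j*k/3), reflections -> 0.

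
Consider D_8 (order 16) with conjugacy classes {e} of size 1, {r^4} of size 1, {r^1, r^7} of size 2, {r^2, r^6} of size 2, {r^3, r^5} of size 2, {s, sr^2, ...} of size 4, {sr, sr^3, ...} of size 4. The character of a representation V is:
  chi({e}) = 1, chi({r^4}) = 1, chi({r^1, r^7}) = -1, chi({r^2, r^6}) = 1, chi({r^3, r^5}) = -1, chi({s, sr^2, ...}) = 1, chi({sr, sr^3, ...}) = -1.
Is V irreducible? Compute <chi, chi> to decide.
Irreducible: <chi, chi> = 1.

<chi, chi> = (1/|G|) sum_C |C| * |chi(C)|^2 = (1/16)[1*|1|^2 + 1*|1|^2 + 2*|-1|^2 + 2*|1|^2 + 2*|-1|^2 + 4*|1|^2 + 4*|-1|^2]
  = (1/16)[(1) + (1) + (2) + (2) + (2) + (4) + (4)] = 16/16 = 1.
A character is irreducible iff <chi, chi> = 1, so this representation is irreducible.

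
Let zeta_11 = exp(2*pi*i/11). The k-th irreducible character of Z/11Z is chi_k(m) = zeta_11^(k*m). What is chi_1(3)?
chi_1(3) = zeta_11^3 = exp(6*I*pi/11)

Argument: chi_1(3) = zeta_11^(1*3) = zeta_11^3. Since zeta_11^11 = 1, this equals zeta_11^3 = exp(2*pi*i*3/11) = exp(6*I*pi/11).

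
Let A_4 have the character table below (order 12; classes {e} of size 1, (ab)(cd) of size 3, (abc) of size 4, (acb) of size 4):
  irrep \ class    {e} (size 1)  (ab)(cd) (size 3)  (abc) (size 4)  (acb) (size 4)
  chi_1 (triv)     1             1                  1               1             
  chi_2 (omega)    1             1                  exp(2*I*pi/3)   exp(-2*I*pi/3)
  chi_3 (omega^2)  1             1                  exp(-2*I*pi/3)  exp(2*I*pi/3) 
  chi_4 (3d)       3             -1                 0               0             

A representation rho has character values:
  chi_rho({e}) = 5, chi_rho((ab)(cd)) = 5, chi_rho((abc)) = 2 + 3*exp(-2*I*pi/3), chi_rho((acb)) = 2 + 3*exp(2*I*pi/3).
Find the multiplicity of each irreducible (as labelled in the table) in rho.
Multiplicities: chi_1: 2, chi_2: 0, chi_3: 3, chi_4: 0.

Argument: Use <chi_rho, chi> = (1/|G|) sum_C |C| * chi_rho(C) * conj(chi(C)) with |G| = 12 for each irreducible chi in the table:
  <chi_rho, chi_1> = (1/12)[1*(5)*conj(1) + 3*(5)*conj(1) + 4*(2 + 3*exp(-2*I*pi/3))*conj(1) + 4*(2 + 3*exp(2*I*pi/3))*conj(1)]
      = (1/12)[(5) + (15) + (8 + 12*exp(-2*I*pi/3)) + (8 + 12*exp(2*I*pi/3))] = 24/12 = 2
  <chi_rho, chi_2> = (1/12)[1*(5)*conj(1) + 3*(5)*conj(1) + 4*(2 + 3*exp(-2*I*pi/3))*conj(exp(2*I*pi/3)) + 4*(2 + 3*exp(2*I*pi/3))*conj(exp(-2*I*pi/3))]
      = (1/12)[(5) + (15) + (8*exp(-2*I*pi/3) + 12*exp(2*I*pi/3)) + (12*exp(-2*I*pi/3) + 8*exp(2*I*pi/3))] = 0/12 = 0
  <chi_rho, chi_3> = (1/12)[1*(5)*conj(1) + 3*(5)*conj(1) + 4*(2 + 3*exp(-2*I*pi/3))*conj(exp(-2*I*pi/3)) + 4*(2 + 3*exp(2*I*pi/3))*conj(exp(2*I*pi/3))]
      = (1/12)[(5) + (15) + (12 + 8*exp(2*I*pi/3)) + (12 + 8*exp(-2*I*pi/3))] = 36/12 = 3
  <chi_rho, chi_4> = (1/12)[1*(5)*conj(3) + 3*(5)*conj(-1) + 4*(2 + 3*exp(-2*I*pi/3))*conj(0) + 4*(2 + 3*exp(2*I*pi/3))*conj(0)]
      = (1/12)[(15) + (-15) + (0) + (0)] = 0/12 = 0
(Exp terms are combined using exp(i*s)*conj(exp(i*t)) = exp(i*(s-t)), and sums of them are collapsed using the identity that for every m > 1 the m distinct m-th roots of unity sum to 0, e.g. 1 + exp(2*I*pi/3) + exp(-2*I*pi/3) = 0.)
Dimension check: dim(rho) = sum (mult * dim) = 2*1 + 0*1 + 3*1 + 0*3 = 5 = chi_rho(e) = 5.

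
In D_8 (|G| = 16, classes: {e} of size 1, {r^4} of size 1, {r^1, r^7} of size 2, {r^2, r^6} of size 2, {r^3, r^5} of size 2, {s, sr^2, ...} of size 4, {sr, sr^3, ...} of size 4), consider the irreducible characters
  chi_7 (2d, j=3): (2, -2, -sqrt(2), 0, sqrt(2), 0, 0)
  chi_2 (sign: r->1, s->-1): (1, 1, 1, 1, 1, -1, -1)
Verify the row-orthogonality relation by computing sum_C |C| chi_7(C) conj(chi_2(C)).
Sum = 0; so <chi_7, chi_2> = 0 (distinct irreducibles are orthogonal).

Explanation: Compute term by term over conjugacy classes (|C| * chi_7(C) * conj(chi_2(C))):
  1*(2)*conj(1) + 1*(-2)*conj(1) + 2*(-sqrt(2))*conj(1) + 2*(0)*conj(1) + 2*(sqrt(2))*conj(1) + 4*(0)*conj(-1) + 4*(0)*conj(-1)
  = (2) + (-2) + (-2*sqrt(2)) + (0) + (2*sqrt(2)) + (0) + (0)
  = 0.
Dividing by |G| = 16 gives 0/16 = 0, matching the row-orthogonality relation <chi_7, chi_2> = [chi_7 = chi_2].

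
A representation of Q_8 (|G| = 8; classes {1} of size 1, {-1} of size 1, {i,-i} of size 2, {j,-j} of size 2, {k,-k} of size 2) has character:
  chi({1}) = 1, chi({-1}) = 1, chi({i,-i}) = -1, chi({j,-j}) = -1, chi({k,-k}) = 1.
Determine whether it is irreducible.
Irreducible: <chi, chi> = 1.

Justification: <chi, chi> = (1/|G|) sum_C |C| * |chi(C)|^2 = (1/8)[1*|1|^2 + 1*|1|^2 + 2*|-1|^2 + 2*|-1|^2 + 2*|1|^2]
  = (1/8)[(1) + (1) + (2) + (2) + (2)] = 8/8 = 1.
A character is irreducible iff <chi, chi> = 1, so this representation is irreducible.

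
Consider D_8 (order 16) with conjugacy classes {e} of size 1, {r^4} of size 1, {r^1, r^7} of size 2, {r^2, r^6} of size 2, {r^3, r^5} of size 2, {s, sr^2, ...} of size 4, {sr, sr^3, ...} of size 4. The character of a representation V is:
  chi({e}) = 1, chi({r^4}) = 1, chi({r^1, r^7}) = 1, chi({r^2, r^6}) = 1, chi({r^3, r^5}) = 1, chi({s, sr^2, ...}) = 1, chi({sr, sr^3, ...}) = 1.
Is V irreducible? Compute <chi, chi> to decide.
Irreducible: <chi, chi> = 1.

Solution. <chi, chi> = (1/|G|) sum_C |C| * |chi(C)|^2 = (1/16)[1*|1|^2 + 1*|1|^2 + 2*|1|^2 + 2*|1|^2 + 2*|1|^2 + 4*|1|^2 + 4*|1|^2]
  = (1/16)[(1) + (1) + (2) + (2) + (2) + (4) + (4)] = 16/16 = 1.
A character is irreducible iff <chi, chi> = 1, so this representation is irreducible.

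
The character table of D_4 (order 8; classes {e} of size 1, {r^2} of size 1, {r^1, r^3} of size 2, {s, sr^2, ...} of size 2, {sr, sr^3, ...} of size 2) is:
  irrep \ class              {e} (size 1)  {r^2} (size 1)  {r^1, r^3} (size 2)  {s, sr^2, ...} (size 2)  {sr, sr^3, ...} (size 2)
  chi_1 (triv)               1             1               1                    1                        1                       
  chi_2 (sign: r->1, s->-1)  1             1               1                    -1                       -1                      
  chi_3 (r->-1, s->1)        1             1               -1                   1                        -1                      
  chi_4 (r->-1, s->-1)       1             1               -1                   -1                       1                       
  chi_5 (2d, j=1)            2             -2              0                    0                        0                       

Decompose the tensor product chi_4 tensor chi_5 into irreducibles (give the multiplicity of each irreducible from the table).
chi_4 tensor chi_5 = chi_5 (all other irreducibles have multiplicity 0).

Solution. The character of a tensor product is the pointwise product (chi_4 * chi_5)(C) = chi_4(C) * chi_5(C):
  {e}: (1)*(2), {r^2}: (1)*(-2), {r^1, r^3}: (-1)*(0), {s, sr^2, ...}: (-1)*(0), {sr, sr^3, ...}: (1)*(0)
so (chi_4 * chi_5) takes values
  {e} -> 2, {r^2} -> -2, {r^1, r^3} -> 0, {s, sr^2, ...} -> 0, {sr, sr^3, ...} -> 0.
Now take the inner product of this character with each irreducible chi from the table, <chi_4*chi_5, chi> = (1/8) sum_C |C| (chi_4*chi_5)(C) conj(chi(C)):
  <chi_4*chi_5, chi_1> = (1/8)[1*(2)*conj(1) + 1*(-2)*conj(1) + 2*(0)*conj(1) + 2*(0)*conj(1) + 2*(0)*conj(1)]
      = (1/8)[(2) + (-2) + (0) + (0) + (0)] = 0/8 = 0
  <chi_4*chi_5, chi_2> = (1/8)[1*(2)*conj(1) + 1*(-2)*conj(1) + 2*(0)*conj(1) + 2*(0)*conj(-1) + 2*(0)*conj(-1)]
      = (1/8)[(2) + (-2) + (0) + (0) + (0)] = 0/8 = 0
  <chi_4*chi_5, chi_3> = (1/8)[1*(2)*conj(1) + 1*(-2)*conj(1) + 2*(0)*conj(-1) + 2*(0)*conj(1) + 2*(0)*conj(-1)]
      = (1/8)[(2) + (-2) + (0) + (0) + (0)] = 0/8 = 0
  <chi_4*chi_5, chi_4> = (1/8)[1*(2)*conj(1) + 1*(-2)*conj(1) + 2*(0)*conj(-1) + 2*(0)*conj(-1) + 2*(0)*conj(1)]
      = (1/8)[(2) + (-2) + (0) + (0) + (0)] = 0/8 = 0
  <chi_4*chi_5, chi_5> = (1/8)[1*(2)*conj(2) + 1*(-2)*conj(-2) + 2*(0)*conj(0) + 2*(0)*conj(0) + 2*(0)*conj(0)]
      = (1/8)[(4) + (4) + (0) + (0) + (0)] = 8/8 = 1
Hence the multiplicities are chi_5: 1. Dimension check: dim(chi_4)*dim(chi_5) = 1*2 = 2 and sum (mult * dim) = 1*2 = 2.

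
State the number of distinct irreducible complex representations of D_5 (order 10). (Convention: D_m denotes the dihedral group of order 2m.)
4

Explanation: The number of irreducible complex representations of a finite group equals its number of conjugacy classes. D_5 has 4 conjugacy classes ((n+3)/2 for n odd), so D_5 (order 10) has exactly 4 irreducible complex representations.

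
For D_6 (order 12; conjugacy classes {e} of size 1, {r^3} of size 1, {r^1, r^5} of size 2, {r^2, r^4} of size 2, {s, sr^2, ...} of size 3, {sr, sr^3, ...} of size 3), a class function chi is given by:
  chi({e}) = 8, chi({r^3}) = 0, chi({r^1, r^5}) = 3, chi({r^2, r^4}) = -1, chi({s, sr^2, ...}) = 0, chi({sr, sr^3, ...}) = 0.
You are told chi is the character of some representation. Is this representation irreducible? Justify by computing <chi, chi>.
Not irreducible (reducible): <chi, chi> = 7 > 1.

Why: <chi, chi> = (1/|G|) sum_C |C| * |chi(C)|^2 = (1/12)[1*|8|^2 + 1*|0|^2 + 2*|3|^2 + 2*|-1|^2 + 3*|0|^2 + 3*|0|^2]
  = (1/12)[(64) + (0) + (18) + (2) + (0) + (0)] = 84/12 = 7.
A character is irreducible iff <chi, chi> = 1, so this representation is reducible.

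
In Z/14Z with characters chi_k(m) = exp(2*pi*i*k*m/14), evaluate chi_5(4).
chi_5(4) = zeta_14^20 = exp(6*I*pi/7)

Explanation: chi_5(4) = zeta_14^(5*4) = zeta_14^20. Since zeta_14^14 = 1, this equals zeta_14^6 = exp(2*pi*i*6/14) = exp(6*I*pi/7).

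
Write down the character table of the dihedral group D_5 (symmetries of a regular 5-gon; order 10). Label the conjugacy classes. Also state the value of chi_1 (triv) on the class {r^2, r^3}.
Conjugacy classes: {e} of size 1, {r^1, r^4} of size 2, {r^2, r^3} of size 2, {s, sr, ..., sr^4} of size 5.
Character table:
  irrep \ class              {e} (size 1)  {r^1, r^4} (size 2)  {r^2, r^3} (size 2)  {s, sr, ..., sr^4} (size 5)
  chi_1 (triv)               1             1                    1                    1                          
  chi_2 (sign: r->1, s->-1)  1             1                    1                    -1                         
  chi_3 (2d, j=1)            2             -1/2 + sqrt(5)/2     -sqrt(5)/2 - 1/2     0                          
  chi_4 (2d, j=2)            2             -sqrt(5)/2 - 1/2     -1/2 + sqrt(5)/2     0                          

Spot check: chi_1 (triv) on {r^2, r^3} = 1.

Working: D_5 has order 2*5 = 10 with 4 conjugacy classes, hence 4 irreducibles. Sum of squared dims 1 + 1 + 4 + 4 = 10 = |G|. Linear characters come from the abelianisation; the 2-dimensional irreps have character r^k -> 2*cos(2*pi*j*k/5), reflections -> 0.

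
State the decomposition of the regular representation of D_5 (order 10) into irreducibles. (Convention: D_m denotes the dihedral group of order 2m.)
Each irreducible V_i of dimension d_i appears with multiplicity d_i, i.e. rho_reg = (direct sum over all irreducibles V_i) d_i V_i. The irreducible dimensions for D_5 are 1, 1, 2, 2: 2 irreducibles of dimension 1, each with multiplicity 1; 2 irreducibles of dimension 2, each with multiplicity 2. Total dimension 2*1*1 + 2*2*2 = 10 = |G|.

Working: General theorem: in the regular representation of a finite group G, each irreducible appears with multiplicity equal to its dimension. Check: dim(rho_reg) = sum d_i^2 = 1 + 1 + 4 + 4 = 10 = |G|.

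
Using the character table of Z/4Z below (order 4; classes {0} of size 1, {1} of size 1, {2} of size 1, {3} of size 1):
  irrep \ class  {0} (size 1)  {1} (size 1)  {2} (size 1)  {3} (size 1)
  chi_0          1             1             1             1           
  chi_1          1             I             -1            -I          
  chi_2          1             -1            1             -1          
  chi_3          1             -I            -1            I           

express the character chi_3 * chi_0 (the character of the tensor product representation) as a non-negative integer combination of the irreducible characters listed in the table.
chi_3 tensor chi_0 = chi_3 (all other irreducibles have multiplicity 0).

Working: The character of a tensor product is the pointwise product (chi_3 * chi_0)(C) = chi_3(C) * chi_0(C):
  {0}: (1)*(1), {1}: (-I)*(1), {2}: (-1)*(1), {3}: (I)*(1)
so (chi_3 * chi_0) takes values
  {0} -> 1, {1} -> -I, {2} -> -1, {3} -> I.
Now take the inner product of this character with each irreducible chi from the table, <chi_3*chi_0, chi> = (1/4) sum_C |C| (chi_3*chi_0)(C) conj(chi(C)):
  <chi_3*chi_0, chi_0> = (1/4)[1*(1)*conj(1) + 1*(-I)*conj(1) + 1*(-1)*conj(1) + 1*(I)*conj(1)]
      = (1/4)[(1) + (-I) + (-1) + (I)] = 0/4 = 0
  <chi_3*chi_0, chi_1> = (1/4)[1*(1)*conj(1) + 1*(-I)*conj(I) + 1*(-1)*conj(-1) + 1*(I)*conj(-I)]
      = (1/4)[(1) + (-1) + (1) + (-1)] = 0/4 = 0
  <chi_3*chi_0, chi_2> = (1/4)[1*(1)*conj(1) + 1*(-I)*conj(-1) + 1*(-1)*conj(1) + 1*(I)*conj(-1)]
      = (1/4)[(1) + (I) + (-1) + (-I)] = 0/4 = 0
  <chi_3*chi_0, chi_3> = (1/4)[1*(1)*conj(1) + 1*(-I)*conj(-I) + 1*(-1)*conj(-1) + 1*(I)*conj(I)]
      = (1/4)[(1) + (1) + (1) + (1)] = 4/4 = 1
(Exp terms are combined using exp(i*s)*conj(exp(i*t)) = exp(i*(s-t)), and sums of them are collapsed using the identity that for every m > 1 the m distinct m-th roots of unity sum to 0, e.g. 1 + exp(2*I*pi/3) + exp(-2*I*pi/3) = 0.)
Hence the multiplicities are chi_3: 1. Dimension check: dim(chi_3)*dim(chi_0) = 1*1 = 1 and sum (mult * dim) = 1*1 = 1.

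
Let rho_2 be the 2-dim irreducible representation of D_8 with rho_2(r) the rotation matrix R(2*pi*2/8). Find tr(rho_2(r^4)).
chi_{rho_2}(r^4) = 2*cos(2*pi*2*4/8) = 2

Proof sketch: rho_2(r^4) is rotation by angle 2*pi*2*4/8, whose trace is 2*cos(2*pi*2*4/8) = 2.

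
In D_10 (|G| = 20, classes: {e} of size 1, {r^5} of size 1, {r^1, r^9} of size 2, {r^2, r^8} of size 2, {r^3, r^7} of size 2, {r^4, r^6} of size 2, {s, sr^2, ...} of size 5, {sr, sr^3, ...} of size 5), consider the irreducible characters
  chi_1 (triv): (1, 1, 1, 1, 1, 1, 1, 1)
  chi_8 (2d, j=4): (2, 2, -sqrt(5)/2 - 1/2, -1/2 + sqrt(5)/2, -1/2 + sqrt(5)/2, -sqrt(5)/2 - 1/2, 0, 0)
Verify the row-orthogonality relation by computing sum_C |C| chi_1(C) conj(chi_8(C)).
Sum = 0; so <chi_1, chi_8> = 0 (distinct irreducibles are orthogonal).

Derivation: Compute term by term over conjugacy classes (|C| * chi_1(C) * conj(chi_8(C))):
  1*(1)*conj(2) + 1*(1)*conj(2) + 2*(1)*conj(-sqrt(5)/2 - 1/2) + 2*(1)*conj(-1/2 + sqrt(5)/2) + 2*(1)*conj(-1/2 + sqrt(5)/2) + 2*(1)*conj(-sqrt(5)/2 - 1/2) + 5*(1)*conj(0) + 5*(1)*conj(0)
  = (2) + (2) + (-sqrt(5) - 1) + (-1 + sqrt(5)) + (-1 + sqrt(5)) + (-sqrt(5) - 1) + (0) + (0)
  = 0.
Dividing by |G| = 20 gives 0/20 = 0, matching the row-orthogonality relation <chi_1, chi_8> = [chi_1 = chi_8].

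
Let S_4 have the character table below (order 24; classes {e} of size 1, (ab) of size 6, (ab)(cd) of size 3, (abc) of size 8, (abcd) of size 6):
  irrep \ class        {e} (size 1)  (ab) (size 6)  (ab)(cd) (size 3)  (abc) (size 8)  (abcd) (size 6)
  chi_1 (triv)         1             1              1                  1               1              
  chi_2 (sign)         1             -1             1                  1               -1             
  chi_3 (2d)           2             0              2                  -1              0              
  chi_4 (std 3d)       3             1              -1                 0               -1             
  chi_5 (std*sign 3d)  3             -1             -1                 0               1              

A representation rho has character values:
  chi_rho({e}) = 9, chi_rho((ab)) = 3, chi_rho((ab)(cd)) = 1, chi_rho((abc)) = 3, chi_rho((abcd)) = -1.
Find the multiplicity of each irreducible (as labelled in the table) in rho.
Multiplicities: chi_1: 2, chi_2: 1, chi_3: 0, chi_4: 2, chi_5: 0.

Derivation: Use <chi_rho, chi> = (1/|G|) sum_C |C| * chi_rho(C) * conj(chi(C)) with |G| = 24 for each irreducible chi in the table:
  <chi_rho, chi_1> = (1/24)[1*(9)*conj(1) + 6*(3)*conj(1) + 3*(1)*conj(1) + 8*(3)*conj(1) + 6*(-1)*conj(1)]
      = (1/24)[(9) + (18) + (3) + (24) + (-6)] = 48/24 = 2
  <chi_rho, chi_2> = (1/24)[1*(9)*conj(1) + 6*(3)*conj(-1) + 3*(1)*conj(1) + 8*(3)*conj(1) + 6*(-1)*conj(-1)]
      = (1/24)[(9) + (-18) + (3) + (24) + (6)] = 24/24 = 1
  <chi_rho, chi_3> = (1/24)[1*(9)*conj(2) + 6*(3)*conj(0) + 3*(1)*conj(2) + 8*(3)*conj(-1) + 6*(-1)*conj(0)]
      = (1/24)[(18) + (0) + (6) + (-24) + (0)] = 0/24 = 0
  <chi_rho, chi_4> = (1/24)[1*(9)*conj(3) + 6*(3)*conj(1) + 3*(1)*conj(-1) + 8*(3)*conj(0) + 6*(-1)*conj(-1)]
      = (1/24)[(27) + (18) + (-3) + (0) + (6)] = 48/24 = 2
  <chi_rho, chi_5> = (1/24)[1*(9)*conj(3) + 6*(3)*conj(-1) + 3*(1)*conj(-1) + 8*(3)*conj(0) + 6*(-1)*conj(1)]
      = (1/24)[(27) + (-18) + (-3) + (0) + (-6)] = 0/24 = 0
Dimension check: dim(rho) = sum (mult * dim) = 2*1 + 1*1 + 0*2 + 2*3 + 0*3 = 9 = chi_rho(e) = 9.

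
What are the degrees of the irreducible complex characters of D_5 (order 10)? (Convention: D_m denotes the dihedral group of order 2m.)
Dimensions: 1, 1, 2, 2

Reasoning: There are 4 irreducibles (= number of conjugacy classes). Their dimensions d_i satisfy sum d_i^2 = |G| = 10: 1 + 1 + 4 + 4 = 10.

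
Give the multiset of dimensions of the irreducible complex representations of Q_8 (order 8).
Dimensions: 1, 1, 1, 1, 2

Details: There are 5 irreducibles (= number of conjugacy classes). Their dimensions d_i satisfy sum d_i^2 = |G| = 8: 1 + 1 + 1 + 1 + 4 = 8.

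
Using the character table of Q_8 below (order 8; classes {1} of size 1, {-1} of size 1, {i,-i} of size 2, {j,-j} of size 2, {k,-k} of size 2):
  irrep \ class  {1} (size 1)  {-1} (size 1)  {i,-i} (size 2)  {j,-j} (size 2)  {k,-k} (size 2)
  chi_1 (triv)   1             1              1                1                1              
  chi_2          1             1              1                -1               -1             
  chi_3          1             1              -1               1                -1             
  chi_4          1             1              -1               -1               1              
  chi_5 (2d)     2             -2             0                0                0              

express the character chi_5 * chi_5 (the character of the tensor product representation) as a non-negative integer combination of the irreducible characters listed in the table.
chi_5 tensor chi_5 = chi_1 + chi_2 + chi_3 + chi_4 (all other irreducibles have multiplicity 0).

Why: The character of a tensor product is the pointwise product (chi_5 * chi_5)(C) = chi_5(C) * chi_5(C):
  {1}: (2)*(2), {-1}: (-2)*(-2), {i,-i}: (0)*(0), {j,-j}: (0)*(0), {k,-k}: (0)*(0)
so (chi_5 * chi_5) takes values
  {1} -> 4, {-1} -> 4, {i,-i} -> 0, {j,-j} -> 0, {k,-k} -> 0.
Now take the inner product of this character with each irreducible chi from the table, <chi_5*chi_5, chi> = (1/8) sum_C |C| (chi_5*chi_5)(C) conj(chi(C)):
  <chi_5*chi_5, chi_1> = (1/8)[1*(4)*conj(1) + 1*(4)*conj(1) + 2*(0)*conj(1) + 2*(0)*conj(1) + 2*(0)*conj(1)]
      = (1/8)[(4) + (4) + (0) + (0) + (0)] = 8/8 = 1
  <chi_5*chi_5, chi_2> = (1/8)[1*(4)*conj(1) + 1*(4)*conj(1) + 2*(0)*conj(1) + 2*(0)*conj(-1) + 2*(0)*conj(-1)]
      = (1/8)[(4) + (4) + (0) + (0) + (0)] = 8/8 = 1
  <chi_5*chi_5, chi_3> = (1/8)[1*(4)*conj(1) + 1*(4)*conj(1) + 2*(0)*conj(-1) + 2*(0)*conj(1) + 2*(0)*conj(-1)]
      = (1/8)[(4) + (4) + (0) + (0) + (0)] = 8/8 = 1
  <chi_5*chi_5, chi_4> = (1/8)[1*(4)*conj(1) + 1*(4)*conj(1) + 2*(0)*conj(-1) + 2*(0)*conj(-1) + 2*(0)*conj(1)]
      = (1/8)[(4) + (4) + (0) + (0) + (0)] = 8/8 = 1
  <chi_5*chi_5, chi_5> = (1/8)[1*(4)*conj(2) + 1*(4)*conj(-2) + 2*(0)*conj(0) + 2*(0)*conj(0) + 2*(0)*conj(0)]
      = (1/8)[(8) + (-8) + (0) + (0) + (0)] = 0/8 = 0
Hence the multiplicities are chi_1: 1, chi_2: 1, chi_3: 1, chi_4: 1. Dimension check: dim(chi_5)*dim(chi_5) = 2*2 = 4 and sum (mult * dim) = 1*1 + 1*1 + 1*1 + 1*1 = 4.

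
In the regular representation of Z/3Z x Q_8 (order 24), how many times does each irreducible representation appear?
Each irreducible V_i of dimension d_i appears with multiplicity d_i, i.e. rho_reg = (direct sum over all irreducibles V_i) d_i V_i. The irreducible dimensions for Z/3Z x Q_8 are 1, 1, 1, 1, 1, 1, 1, 1, 1, 1, 1, 1, 2, 2, 2: 12 irreducibles of dimension 1, each with multiplicity 1; 3 irreducibles of dimension 2, each with multiplicity 2. Total dimension 12*1*1 + 3*2*2 = 24 = |G|.

Explanation: General theorem: in the regular representation of a finite group G, each irreducible appears with multiplicity equal to its dimension. Check: dim(rho_reg) = sum d_i^2 = 1 + 1 + 1 + 1 + 1 + 1 + 1 + 1 + 1 + 1 + 1 + 1 + 4 + 4 + 4 = 24 = |G|.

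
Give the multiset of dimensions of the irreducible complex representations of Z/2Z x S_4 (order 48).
Dimensions: 1, 1, 1, 1, 2, 2, 3, 3, 3, 3

Explanation: There are 10 irreducibles (= number of conjugacy classes). Their dimensions d_i satisfy sum d_i^2 = |G| = 48: 1 + 1 + 1 + 1 + 4 + 4 + 9 + 9 + 9 + 9 = 48. (For the product with Z/2Z: each of the 2 1-dim characters of Z/2Z tensors with each irrep of S_4, giving 2 copies of each S_4-dimension.)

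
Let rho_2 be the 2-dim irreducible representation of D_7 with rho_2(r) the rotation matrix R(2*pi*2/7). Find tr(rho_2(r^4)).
chi_{rho_2}(r^4) = 2*cos(2*pi*2*4/7) = 2*cos(16*pi/7)

Proof sketch: rho_2(r^4) is rotation by angle 2*pi*2*4/7, whose trace is 2*cos(2*pi*2*4/7) = 2*cos(16*pi/7).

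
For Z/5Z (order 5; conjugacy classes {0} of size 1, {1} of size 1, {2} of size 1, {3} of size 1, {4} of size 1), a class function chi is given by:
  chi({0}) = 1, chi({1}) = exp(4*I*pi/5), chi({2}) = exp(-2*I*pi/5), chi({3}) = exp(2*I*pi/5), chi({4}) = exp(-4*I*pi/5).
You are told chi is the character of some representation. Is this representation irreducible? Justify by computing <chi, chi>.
Irreducible: <chi, chi> = 1.

Explanation: <chi, chi> = (1/|G|) sum_C |C| * |chi(C)|^2 = (1/5)[1*|1|^2 + 1*|exp(4*I*pi/5)|^2 + 1*|exp(-2*I*pi/5)|^2 + 1*|exp(2*I*pi/5)|^2 + 1*|exp(-4*I*pi/5)|^2]
  = (1/5)[(1) + (1) + (1) + (1) + (1)] = 5/5 = 1.
(Exp terms are combined using exp(i*s)*conj(exp(i*t)) = exp(i*(s-t)), and sums of them are collapsed using the identity that for every m > 1 the m distinct m-th roots of unity sum to 0, e.g. 1 + exp(2*I*pi/3) + exp(-2*I*pi/3) = 0.)
A character is irreducible iff <chi, chi> = 1, so this representation is irreducible.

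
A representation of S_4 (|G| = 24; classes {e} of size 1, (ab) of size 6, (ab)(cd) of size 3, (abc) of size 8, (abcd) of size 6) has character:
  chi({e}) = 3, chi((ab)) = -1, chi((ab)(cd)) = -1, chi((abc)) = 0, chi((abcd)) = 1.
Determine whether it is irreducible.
Irreducible: <chi, chi> = 1.

Why: <chi, chi> = (1/|G|) sum_C |C| * |chi(C)|^2 = (1/24)[1*|3|^2 + 6*|-1|^2 + 3*|-1|^2 + 8*|0|^2 + 6*|1|^2]
  = (1/24)[(9) + (6) + (3) + (0) + (6)] = 24/24 = 1.
A character is irreducible iff <chi, chi> = 1, so this representation is irreducible.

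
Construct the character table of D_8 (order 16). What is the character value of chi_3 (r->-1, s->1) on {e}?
Conjugacy classes: {e} of size 1, {r^4} of size 1, {r^1, r^7} of size 2, {r^2, r^6} of size 2, {r^3, r^5} of size 2, {s, sr^2, ...} of size 4, {sr, sr^3, ...} of size 4.
Character table:
  irrep \ class              {e} (size 1)  {r^4} (size 1)  {r^1, r^7} (size 2)  {r^2, r^6} (size 2)  {r^3, r^5} (size 2)  {s, sr^2, ...} (size 4)  {sr, sr^3, ...} (size 4)
  chi_1 (triv)               1             1               1                    1                    1                    1                        1                       
  chi_2 (sign: r->1, s->-1)  1             1               1                    1                    1                    -1                       -1                      
  chi_3 (r->-1, s->1)        1             1               -1                   1                    -1                   1                        -1                      
  chi_4 (r->-1, s->-1)       1             1               -1                   1                    -1                   -1                       1                       
  chi_5 (2d, j=1)            2             -2              sqrt(2)              0                    -sqrt(2)             0                        0                       
  chi_6 (2d, j=2)            2             2               0                    -2                   0                    0                        0                       
  chi_7 (2d, j=3)            2             -2              -sqrt(2)             0                    sqrt(2)              0                        0                       

Spot check: chi_3 (r->-1, s->1) on {e} = 1.

Details: D_8 has order 2*8 = 16 with 7 conjugacy classes, hence 7 irreducibles. Sum of squared dims 1 + 1 + 1 + 1 + 4 + 4 + 4 = 16 = |G|. Linear characters come from the abelianisation; the 2-dimensional irreps have character r^k -> 2*cos(2*pi*j*k/8), reflections -> 0.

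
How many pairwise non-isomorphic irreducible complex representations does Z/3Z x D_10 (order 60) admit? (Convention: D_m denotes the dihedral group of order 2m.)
24

Explanation: The number of irreducible complex representations of a finite group equals its number of conjugacy classes. For a direct product, #classes(G x H) = #classes(G) * #classes(H). Z/3Z has 3 classes (abelian), D_10 has 8 classes, so 3 * 8 = 24, so Z/3Z x D_10 (order 60) has exactly 24 irreducible complex representations.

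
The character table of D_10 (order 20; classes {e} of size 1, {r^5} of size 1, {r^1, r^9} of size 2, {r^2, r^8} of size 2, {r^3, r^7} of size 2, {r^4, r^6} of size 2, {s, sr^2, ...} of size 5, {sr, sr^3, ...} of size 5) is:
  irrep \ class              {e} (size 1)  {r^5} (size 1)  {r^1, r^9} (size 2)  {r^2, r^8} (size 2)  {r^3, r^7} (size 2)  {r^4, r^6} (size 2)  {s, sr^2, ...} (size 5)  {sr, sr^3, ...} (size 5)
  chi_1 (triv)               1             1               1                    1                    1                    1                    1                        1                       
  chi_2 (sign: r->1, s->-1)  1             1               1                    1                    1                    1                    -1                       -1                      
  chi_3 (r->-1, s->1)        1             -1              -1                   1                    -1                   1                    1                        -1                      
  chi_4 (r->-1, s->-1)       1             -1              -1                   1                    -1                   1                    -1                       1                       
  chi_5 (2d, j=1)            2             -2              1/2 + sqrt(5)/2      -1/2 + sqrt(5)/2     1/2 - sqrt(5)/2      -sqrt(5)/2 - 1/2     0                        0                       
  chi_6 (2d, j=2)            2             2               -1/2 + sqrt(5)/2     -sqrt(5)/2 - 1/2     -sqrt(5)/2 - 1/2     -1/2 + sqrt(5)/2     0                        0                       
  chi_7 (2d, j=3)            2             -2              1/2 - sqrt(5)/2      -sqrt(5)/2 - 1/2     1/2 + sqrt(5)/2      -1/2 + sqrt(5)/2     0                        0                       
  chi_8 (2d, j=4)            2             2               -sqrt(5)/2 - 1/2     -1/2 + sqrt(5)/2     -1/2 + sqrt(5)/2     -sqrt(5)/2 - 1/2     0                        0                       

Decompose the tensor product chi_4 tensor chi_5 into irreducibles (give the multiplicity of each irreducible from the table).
chi_4 tensor chi_5 = chi_8 (all other irreducibles have multiplicity 0).

Explanation: The character of a tensor product is the pointwise product (chi_4 * chi_5)(C) = chi_4(C) * chi_5(C):
  {e}: (1)*(2), {r^5}: (-1)*(-2), {r^1, r^9}: (-1)*(1/2 + sqrt(5)/2), {r^2, r^8}: (1)*(-1/2 + sqrt(5)/2), {r^3, r^7}: (-1)*(1/2 - sqrt(5)/2), {r^4, r^6}: (1)*(-sqrt(5)/2 - 1/2), {s, sr^2, ...}: (-1)*(0), {sr, sr^3, ...}: (1)*(0)
so (chi_4 * chi_5) takes values
  {e} -> 2, {r^5} -> 2, {r^1, r^9} -> -sqrt(5)/2 - 1/2, {r^2, r^8} -> -1/2 + sqrt(5)/2, {r^3, r^7} -> -1/2 + sqrt(5)/2, {r^4, r^6} -> -sqrt(5)/2 - 1/2, {s, sr^2, ...} -> 0, {sr, sr^3, ...} -> 0.
Now take the inner product of this character with each irreducible chi from the table, <chi_4*chi_5, chi> = (1/20) sum_C |C| (chi_4*chi_5)(C) conj(chi(C)):
  <chi_4*chi_5, chi_1> = (1/20)[1*(2)*conj(1) + 1*(2)*conj(1) + 2*(-sqrt(5)/2 - 1/2)*conj(1) + 2*(-1/2 + sqrt(5)/2)*conj(1) + 2*(-1/2 + sqrt(5)/2)*conj(1) + 2*(-sqrt(5)/2 - 1/2)*conj(1) + 5*(0)*conj(1) + 5*(0)*conj(1)]
      = (1/20)[(2) + (2) + (-sqrt(5) - 1) + (-1 + sqrt(5)) + (-1 + sqrt(5)) + (-sqrt(5) - 1) + (0) + (0)] = 0/20 = 0
  <chi_4*chi_5, chi_2> = (1/20)[1*(2)*conj(1) + 1*(2)*conj(1) + 2*(-sqrt(5)/2 - 1/2)*conj(1) + 2*(-1/2 + sqrt(5)/2)*conj(1) + 2*(-1/2 + sqrt(5)/2)*conj(1) + 2*(-sqrt(5)/2 - 1/2)*conj(1) + 5*(0)*conj(-1) + 5*(0)*conj(-1)]
      = (1/20)[(2) + (2) + (-sqrt(5) - 1) + (-1 + sqrt(5)) + (-1 + sqrt(5)) + (-sqrt(5) - 1) + (0) + (0)] = 0/20 = 0
  <chi_4*chi_5, chi_3> = (1/20)[1*(2)*conj(1) + 1*(2)*conj(-1) + 2*(-sqrt(5)/2 - 1/2)*conj(-1) + 2*(-1/2 + sqrt(5)/2)*conj(1) + 2*(-1/2 + sqrt(5)/2)*conj(-1) + 2*(-sqrt(5)/2 - 1/2)*conj(1) + 5*(0)*conj(1) + 5*(0)*conj(-1)]
      = (1/20)[(2) + (-2) + (1 + sqrt(5)) + (-1 + sqrt(5)) + (1 - sqrt(5)) + (-sqrt(5) - 1) + (0) + (0)] = 0/20 = 0
  <chi_4*chi_5, chi_4> = (1/20)[1*(2)*conj(1) + 1*(2)*conj(-1) + 2*(-sqrt(5)/2 - 1/2)*conj(-1) + 2*(-1/2 + sqrt(5)/2)*conj(1) + 2*(-1/2 + sqrt(5)/2)*conj(-1) + 2*(-sqrt(5)/2 - 1/2)*conj(1) + 5*(0)*conj(-1) + 5*(0)*conj(1)]
      = (1/20)[(2) + (-2) + (1 + sqrt(5)) + (-1 + sqrt(5)) + (1 - sqrt(5)) + (-sqrt(5) - 1) + (0) + (0)] = 0/20 = 0
  <chi_4*chi_5, chi_5> = (1/20)[1*(2)*conj(2) + 1*(2)*conj(-2) + 2*(-sqrt(5)/2 - 1/2)*conj(1/2 + sqrt(5)/2) + 2*(-1/2 + sqrt(5)/2)*conj(-1/2 + sqrt(5)/2) + 2*(-1/2 + sqrt(5)/2)*conj(1/2 - sqrt(5)/2) + 2*(-sqrt(5)/2 - 1/2)*conj(-sqrt(5)/2 - 1/2) + 5*(0)*conj(0) + 5*(0)*conj(0)]
      = (1/20)[(4) + (-4) + (-3 - sqrt(5)) + (3 - sqrt(5)) + (-3 + sqrt(5)) + (sqrt(5) + 3) + (0) + (0)] = 0/20 = 0
  <chi_4*chi_5, chi_6> = (1/20)[1*(2)*conj(2) + 1*(2)*conj(2) + 2*(-sqrt(5)/2 - 1/2)*conj(-1/2 + sqrt(5)/2) + 2*(-1/2 + sqrt(5)/2)*conj(-sqrt(5)/2 - 1/2) + 2*(-1/2 + sqrt(5)/2)*conj(-sqrt(5)/2 - 1/2) + 2*(-sqrt(5)/2 - 1/2)*conj(-1/2 + sqrt(5)/2) + 5*(0)*conj(0) + 5*(0)*conj(0)]
      = (1/20)[(4) + (4) + (-2) + (-2) + (-2) + (-2) + (0) + (0)] = 0/20 = 0
  <chi_4*chi_5, chi_7> = (1/20)[1*(2)*conj(2) + 1*(2)*conj(-2) + 2*(-sqrt(5)/2 - 1/2)*conj(1/2 - sqrt(5)/2) + 2*(-1/2 + sqrt(5)/2)*conj(-sqrt(5)/2 - 1/2) + 2*(-1/2 + sqrt(5)/2)*conj(1/2 + sqrt(5)/2) + 2*(-sqrt(5)/2 - 1/2)*conj(-1/2 + sqrt(5)/2) + 5*(0)*conj(0) + 5*(0)*conj(0)]
      = (1/20)[(4) + (-4) + (2) + (-2) + (2) + (-2) + (0) + (0)] = 0/20 = 0
  <chi_4*chi_5, chi_8> = (1/20)[1*(2)*conj(2) + 1*(2)*conj(2) + 2*(-sqrt(5)/2 - 1/2)*conj(-sqrt(5)/2 - 1/2) + 2*(-1/2 + sqrt(5)/2)*conj(-1/2 + sqrt(5)/2) + 2*(-1/2 + sqrt(5)/2)*conj(-1/2 + sqrt(5)/2) + 2*(-sqrt(5)/2 - 1/2)*conj(-sqrt(5)/2 - 1/2) + 5*(0)*conj(0) + 5*(0)*conj(0)]
      = (1/20)[(4) + (4) + (sqrt(5) + 3) + (3 - sqrt(5)) + (3 - sqrt(5)) + (sqrt(5) + 3) + (0) + (0)] = 20/20 = 1
Hence the multiplicities are chi_8: 1. Dimension check: dim(chi_4)*dim(chi_5) = 1*2 = 2 and sum (mult * dim) = 1*2 = 2.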